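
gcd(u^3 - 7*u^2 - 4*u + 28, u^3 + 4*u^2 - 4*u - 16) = u^2 - 4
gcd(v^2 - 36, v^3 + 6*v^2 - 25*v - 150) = v + 6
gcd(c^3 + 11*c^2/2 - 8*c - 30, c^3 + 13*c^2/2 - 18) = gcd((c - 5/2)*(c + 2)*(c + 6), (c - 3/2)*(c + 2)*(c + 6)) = c^2 + 8*c + 12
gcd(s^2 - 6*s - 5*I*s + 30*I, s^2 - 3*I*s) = 1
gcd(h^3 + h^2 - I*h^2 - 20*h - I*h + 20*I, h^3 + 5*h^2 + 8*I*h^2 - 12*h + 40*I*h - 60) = h + 5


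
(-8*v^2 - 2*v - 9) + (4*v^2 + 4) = -4*v^2 - 2*v - 5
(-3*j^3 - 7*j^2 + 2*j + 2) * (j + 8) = -3*j^4 - 31*j^3 - 54*j^2 + 18*j + 16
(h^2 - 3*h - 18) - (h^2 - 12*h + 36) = 9*h - 54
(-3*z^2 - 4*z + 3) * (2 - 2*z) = 6*z^3 + 2*z^2 - 14*z + 6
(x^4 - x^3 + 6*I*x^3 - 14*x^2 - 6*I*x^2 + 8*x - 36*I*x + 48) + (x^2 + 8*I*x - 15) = x^4 - x^3 + 6*I*x^3 - 13*x^2 - 6*I*x^2 + 8*x - 28*I*x + 33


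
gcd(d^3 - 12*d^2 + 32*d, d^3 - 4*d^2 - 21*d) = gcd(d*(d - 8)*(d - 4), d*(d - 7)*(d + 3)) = d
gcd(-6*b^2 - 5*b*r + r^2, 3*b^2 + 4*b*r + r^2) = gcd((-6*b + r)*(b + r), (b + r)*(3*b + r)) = b + r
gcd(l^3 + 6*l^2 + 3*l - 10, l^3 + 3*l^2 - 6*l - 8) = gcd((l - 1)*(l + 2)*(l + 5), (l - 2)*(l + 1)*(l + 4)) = 1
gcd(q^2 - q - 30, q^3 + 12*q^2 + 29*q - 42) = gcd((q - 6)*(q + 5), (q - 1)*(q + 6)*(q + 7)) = 1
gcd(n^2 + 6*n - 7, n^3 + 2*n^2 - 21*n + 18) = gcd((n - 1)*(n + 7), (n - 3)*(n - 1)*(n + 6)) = n - 1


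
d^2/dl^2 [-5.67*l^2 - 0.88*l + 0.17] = -11.3400000000000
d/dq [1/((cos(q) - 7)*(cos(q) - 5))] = 2*(cos(q) - 6)*sin(q)/((cos(q) - 7)^2*(cos(q) - 5)^2)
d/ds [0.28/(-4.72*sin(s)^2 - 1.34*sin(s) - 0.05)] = (2.6432*sin(s) + 0.3752)*cos(s)/(4.72*sin(s)^2 + 1.34*sin(s) + 0.05)^2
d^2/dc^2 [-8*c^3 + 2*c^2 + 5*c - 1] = 4 - 48*c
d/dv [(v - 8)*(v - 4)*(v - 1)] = 3*v^2 - 26*v + 44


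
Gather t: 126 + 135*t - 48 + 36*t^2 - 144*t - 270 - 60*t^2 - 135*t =-24*t^2 - 144*t - 192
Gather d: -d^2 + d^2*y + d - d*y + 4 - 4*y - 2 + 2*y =d^2*(y - 1) + d*(1 - y) - 2*y + 2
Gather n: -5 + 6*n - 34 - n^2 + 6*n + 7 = -n^2 + 12*n - 32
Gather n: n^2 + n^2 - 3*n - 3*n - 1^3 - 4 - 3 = 2*n^2 - 6*n - 8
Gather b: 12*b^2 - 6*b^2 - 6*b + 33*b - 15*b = 6*b^2 + 12*b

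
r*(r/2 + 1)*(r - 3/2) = r^3/2 + r^2/4 - 3*r/2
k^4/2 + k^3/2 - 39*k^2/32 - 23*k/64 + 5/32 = (k/2 + 1/4)*(k - 5/4)*(k - 1/4)*(k + 2)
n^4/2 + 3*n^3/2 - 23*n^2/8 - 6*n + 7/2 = (n/2 + 1)*(n - 2)*(n - 1/2)*(n + 7/2)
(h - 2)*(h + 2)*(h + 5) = h^3 + 5*h^2 - 4*h - 20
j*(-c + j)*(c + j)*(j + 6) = -c^2*j^2 - 6*c^2*j + j^4 + 6*j^3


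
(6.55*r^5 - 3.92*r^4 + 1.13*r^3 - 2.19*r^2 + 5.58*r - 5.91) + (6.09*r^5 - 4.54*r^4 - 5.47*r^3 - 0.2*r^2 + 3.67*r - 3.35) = 12.64*r^5 - 8.46*r^4 - 4.34*r^3 - 2.39*r^2 + 9.25*r - 9.26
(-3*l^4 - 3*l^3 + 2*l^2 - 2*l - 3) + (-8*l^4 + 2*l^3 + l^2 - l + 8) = -11*l^4 - l^3 + 3*l^2 - 3*l + 5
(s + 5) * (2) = 2*s + 10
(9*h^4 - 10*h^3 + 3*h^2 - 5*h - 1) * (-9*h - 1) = -81*h^5 + 81*h^4 - 17*h^3 + 42*h^2 + 14*h + 1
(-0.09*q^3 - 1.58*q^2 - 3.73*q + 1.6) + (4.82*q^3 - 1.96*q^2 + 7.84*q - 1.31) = 4.73*q^3 - 3.54*q^2 + 4.11*q + 0.29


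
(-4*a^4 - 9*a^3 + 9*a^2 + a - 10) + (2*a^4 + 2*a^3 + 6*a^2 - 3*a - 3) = -2*a^4 - 7*a^3 + 15*a^2 - 2*a - 13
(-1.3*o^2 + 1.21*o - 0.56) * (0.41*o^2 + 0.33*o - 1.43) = -0.533*o^4 + 0.0670999999999999*o^3 + 2.0287*o^2 - 1.9151*o + 0.8008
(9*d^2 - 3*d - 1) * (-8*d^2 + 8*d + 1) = -72*d^4 + 96*d^3 - 7*d^2 - 11*d - 1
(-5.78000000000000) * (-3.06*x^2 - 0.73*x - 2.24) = 17.6868*x^2 + 4.2194*x + 12.9472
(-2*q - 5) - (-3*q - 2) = q - 3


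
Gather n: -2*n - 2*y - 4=-2*n - 2*y - 4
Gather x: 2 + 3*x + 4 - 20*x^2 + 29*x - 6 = -20*x^2 + 32*x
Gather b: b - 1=b - 1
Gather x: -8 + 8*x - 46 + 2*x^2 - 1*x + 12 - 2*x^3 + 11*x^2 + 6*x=-2*x^3 + 13*x^2 + 13*x - 42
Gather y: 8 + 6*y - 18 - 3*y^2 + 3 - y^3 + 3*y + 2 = -y^3 - 3*y^2 + 9*y - 5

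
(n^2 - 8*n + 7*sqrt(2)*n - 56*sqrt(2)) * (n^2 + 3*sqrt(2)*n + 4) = n^4 - 8*n^3 + 10*sqrt(2)*n^3 - 80*sqrt(2)*n^2 + 46*n^2 - 368*n + 28*sqrt(2)*n - 224*sqrt(2)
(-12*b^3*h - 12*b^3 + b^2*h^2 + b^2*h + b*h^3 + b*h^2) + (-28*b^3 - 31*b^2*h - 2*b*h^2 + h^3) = -12*b^3*h - 40*b^3 + b^2*h^2 - 30*b^2*h + b*h^3 - b*h^2 + h^3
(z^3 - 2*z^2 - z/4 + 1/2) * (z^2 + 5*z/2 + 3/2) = z^5 + z^4/2 - 15*z^3/4 - 25*z^2/8 + 7*z/8 + 3/4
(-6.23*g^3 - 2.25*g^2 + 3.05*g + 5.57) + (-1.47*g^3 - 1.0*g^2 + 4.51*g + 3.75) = -7.7*g^3 - 3.25*g^2 + 7.56*g + 9.32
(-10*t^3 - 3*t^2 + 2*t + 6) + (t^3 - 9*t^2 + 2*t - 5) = -9*t^3 - 12*t^2 + 4*t + 1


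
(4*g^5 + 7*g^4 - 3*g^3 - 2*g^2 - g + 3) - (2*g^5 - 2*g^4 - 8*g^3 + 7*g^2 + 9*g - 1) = 2*g^5 + 9*g^4 + 5*g^3 - 9*g^2 - 10*g + 4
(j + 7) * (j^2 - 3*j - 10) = j^3 + 4*j^2 - 31*j - 70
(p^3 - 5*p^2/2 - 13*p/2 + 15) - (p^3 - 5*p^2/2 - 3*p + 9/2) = 21/2 - 7*p/2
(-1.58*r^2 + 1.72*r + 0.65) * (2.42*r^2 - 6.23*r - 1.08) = -3.8236*r^4 + 14.0058*r^3 - 7.4362*r^2 - 5.9071*r - 0.702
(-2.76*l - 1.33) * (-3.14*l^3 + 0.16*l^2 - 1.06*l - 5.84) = 8.6664*l^4 + 3.7346*l^3 + 2.7128*l^2 + 17.5282*l + 7.7672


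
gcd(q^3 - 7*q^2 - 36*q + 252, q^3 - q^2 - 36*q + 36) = q^2 - 36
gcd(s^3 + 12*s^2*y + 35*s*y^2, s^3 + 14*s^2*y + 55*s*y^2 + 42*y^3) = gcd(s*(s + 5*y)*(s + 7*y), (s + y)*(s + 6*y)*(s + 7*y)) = s + 7*y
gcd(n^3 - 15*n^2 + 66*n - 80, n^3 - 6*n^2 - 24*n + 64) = n^2 - 10*n + 16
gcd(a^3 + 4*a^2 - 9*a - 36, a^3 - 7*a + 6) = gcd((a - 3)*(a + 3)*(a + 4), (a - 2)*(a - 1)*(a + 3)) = a + 3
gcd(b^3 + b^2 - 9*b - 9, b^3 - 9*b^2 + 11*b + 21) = b^2 - 2*b - 3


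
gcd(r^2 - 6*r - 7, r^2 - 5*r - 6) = r + 1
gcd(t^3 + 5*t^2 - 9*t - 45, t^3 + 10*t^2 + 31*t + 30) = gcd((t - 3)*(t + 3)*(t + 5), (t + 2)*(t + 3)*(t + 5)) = t^2 + 8*t + 15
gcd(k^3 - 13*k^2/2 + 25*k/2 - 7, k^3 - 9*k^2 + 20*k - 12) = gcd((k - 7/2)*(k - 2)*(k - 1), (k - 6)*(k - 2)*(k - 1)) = k^2 - 3*k + 2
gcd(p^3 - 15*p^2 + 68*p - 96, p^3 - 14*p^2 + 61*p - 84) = p^2 - 7*p + 12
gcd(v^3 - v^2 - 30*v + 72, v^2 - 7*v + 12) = v^2 - 7*v + 12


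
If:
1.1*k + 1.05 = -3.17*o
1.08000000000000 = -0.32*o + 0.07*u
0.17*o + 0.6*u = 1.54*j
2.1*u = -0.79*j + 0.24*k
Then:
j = 0.01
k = 8.18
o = -3.17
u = 0.93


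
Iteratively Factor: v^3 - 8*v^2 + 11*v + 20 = (v + 1)*(v^2 - 9*v + 20) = (v - 4)*(v + 1)*(v - 5)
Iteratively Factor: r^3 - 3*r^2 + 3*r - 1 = (r - 1)*(r^2 - 2*r + 1) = (r - 1)^2*(r - 1)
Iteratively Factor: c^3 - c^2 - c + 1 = (c - 1)*(c^2 - 1) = (c - 1)^2*(c + 1)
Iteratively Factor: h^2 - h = (h)*(h - 1)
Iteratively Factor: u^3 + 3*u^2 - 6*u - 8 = (u + 1)*(u^2 + 2*u - 8) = (u - 2)*(u + 1)*(u + 4)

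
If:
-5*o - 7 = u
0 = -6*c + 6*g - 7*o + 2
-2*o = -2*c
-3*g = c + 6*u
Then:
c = -86/45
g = -604/135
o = -86/45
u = 23/9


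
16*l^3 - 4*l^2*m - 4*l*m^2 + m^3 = (-4*l + m)*(-2*l + m)*(2*l + m)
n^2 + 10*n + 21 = (n + 3)*(n + 7)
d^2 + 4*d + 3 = (d + 1)*(d + 3)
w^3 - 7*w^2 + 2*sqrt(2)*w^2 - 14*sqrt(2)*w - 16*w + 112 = (w - 7)*(w - 2*sqrt(2))*(w + 4*sqrt(2))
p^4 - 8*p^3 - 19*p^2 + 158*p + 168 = (p - 7)*(p - 6)*(p + 1)*(p + 4)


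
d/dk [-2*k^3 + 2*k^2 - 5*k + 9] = -6*k^2 + 4*k - 5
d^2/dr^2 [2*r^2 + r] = 4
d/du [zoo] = 0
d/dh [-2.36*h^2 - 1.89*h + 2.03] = -4.72*h - 1.89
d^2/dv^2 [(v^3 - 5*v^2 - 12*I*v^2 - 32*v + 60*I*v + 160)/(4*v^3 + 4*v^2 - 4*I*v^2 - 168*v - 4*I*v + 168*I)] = (v^6*(-6 - 11*I) + v^5*(30 + 183*I) + v^4*(450 - 1503*I) + v^3*(-2518 + 2473*I) + v^2*(-5796 + 3474*I) + v*(-14340 - 4008*I) + 179684 - 31080*I)/(2*v^9 + v^8*(6 - 6*I) + v^7*(-252 - 18*I) + v^6*(-520 + 740*I) + v^5*(11070 + 1512*I) + v^4*(12090 - 31242*I) + v^3*(-179172 - 32254*I) + v^2*(-31752 + 454860*I) + v*(444528 + 10584*I) - 148176*I)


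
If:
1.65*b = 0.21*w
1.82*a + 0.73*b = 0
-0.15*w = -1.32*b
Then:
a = 0.00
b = 0.00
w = 0.00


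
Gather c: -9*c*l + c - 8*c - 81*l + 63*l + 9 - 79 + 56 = c*(-9*l - 7) - 18*l - 14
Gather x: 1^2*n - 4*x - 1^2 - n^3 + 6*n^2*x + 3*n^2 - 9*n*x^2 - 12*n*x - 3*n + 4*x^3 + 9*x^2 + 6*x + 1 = -n^3 + 3*n^2 - 2*n + 4*x^3 + x^2*(9 - 9*n) + x*(6*n^2 - 12*n + 2)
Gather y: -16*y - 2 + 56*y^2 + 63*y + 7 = 56*y^2 + 47*y + 5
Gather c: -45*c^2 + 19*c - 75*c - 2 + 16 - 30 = -45*c^2 - 56*c - 16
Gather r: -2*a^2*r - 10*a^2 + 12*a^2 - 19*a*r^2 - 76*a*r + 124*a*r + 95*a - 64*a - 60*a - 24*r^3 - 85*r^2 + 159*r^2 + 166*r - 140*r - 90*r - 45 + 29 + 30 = 2*a^2 - 29*a - 24*r^3 + r^2*(74 - 19*a) + r*(-2*a^2 + 48*a - 64) + 14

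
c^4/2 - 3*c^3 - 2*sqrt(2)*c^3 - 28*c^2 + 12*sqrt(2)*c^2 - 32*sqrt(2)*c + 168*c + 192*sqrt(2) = (c/2 + sqrt(2))*(c - 6)*(c - 8*sqrt(2))*(c + 2*sqrt(2))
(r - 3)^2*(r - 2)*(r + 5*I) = r^4 - 8*r^3 + 5*I*r^3 + 21*r^2 - 40*I*r^2 - 18*r + 105*I*r - 90*I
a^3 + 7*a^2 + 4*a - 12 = (a - 1)*(a + 2)*(a + 6)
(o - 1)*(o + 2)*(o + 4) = o^3 + 5*o^2 + 2*o - 8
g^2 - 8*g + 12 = (g - 6)*(g - 2)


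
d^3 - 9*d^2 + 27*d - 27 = (d - 3)^3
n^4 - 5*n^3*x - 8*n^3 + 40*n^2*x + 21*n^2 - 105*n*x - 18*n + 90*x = (n - 3)^2*(n - 2)*(n - 5*x)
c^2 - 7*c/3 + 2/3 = (c - 2)*(c - 1/3)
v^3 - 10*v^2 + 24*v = v*(v - 6)*(v - 4)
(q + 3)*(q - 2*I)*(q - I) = q^3 + 3*q^2 - 3*I*q^2 - 2*q - 9*I*q - 6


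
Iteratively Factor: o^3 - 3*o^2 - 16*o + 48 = (o - 4)*(o^2 + o - 12) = (o - 4)*(o - 3)*(o + 4)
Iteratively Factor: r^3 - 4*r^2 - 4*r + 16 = (r + 2)*(r^2 - 6*r + 8) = (r - 4)*(r + 2)*(r - 2)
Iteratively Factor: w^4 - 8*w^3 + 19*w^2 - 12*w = (w)*(w^3 - 8*w^2 + 19*w - 12) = w*(w - 1)*(w^2 - 7*w + 12) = w*(w - 4)*(w - 1)*(w - 3)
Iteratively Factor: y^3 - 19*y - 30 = (y + 2)*(y^2 - 2*y - 15) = (y - 5)*(y + 2)*(y + 3)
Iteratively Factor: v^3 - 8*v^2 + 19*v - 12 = (v - 3)*(v^2 - 5*v + 4) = (v - 3)*(v - 1)*(v - 4)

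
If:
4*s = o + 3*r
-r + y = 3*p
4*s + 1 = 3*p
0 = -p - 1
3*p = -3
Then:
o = -3*y - 13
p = -1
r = y + 3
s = -1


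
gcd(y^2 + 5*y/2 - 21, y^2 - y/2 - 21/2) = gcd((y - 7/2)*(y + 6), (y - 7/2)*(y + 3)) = y - 7/2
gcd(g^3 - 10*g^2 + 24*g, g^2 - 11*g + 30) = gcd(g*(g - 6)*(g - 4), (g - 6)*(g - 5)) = g - 6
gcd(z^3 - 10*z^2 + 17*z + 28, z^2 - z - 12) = z - 4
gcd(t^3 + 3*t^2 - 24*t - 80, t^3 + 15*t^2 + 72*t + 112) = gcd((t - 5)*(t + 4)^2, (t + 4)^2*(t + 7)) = t^2 + 8*t + 16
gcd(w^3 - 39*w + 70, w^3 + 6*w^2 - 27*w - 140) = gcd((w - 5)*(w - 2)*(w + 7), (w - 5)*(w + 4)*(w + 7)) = w^2 + 2*w - 35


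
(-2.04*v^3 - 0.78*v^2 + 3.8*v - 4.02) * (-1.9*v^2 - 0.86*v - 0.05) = 3.876*v^5 + 3.2364*v^4 - 6.4472*v^3 + 4.409*v^2 + 3.2672*v + 0.201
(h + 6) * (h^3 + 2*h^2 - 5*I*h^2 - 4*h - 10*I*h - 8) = h^4 + 8*h^3 - 5*I*h^3 + 8*h^2 - 40*I*h^2 - 32*h - 60*I*h - 48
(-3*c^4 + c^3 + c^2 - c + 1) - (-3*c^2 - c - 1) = -3*c^4 + c^3 + 4*c^2 + 2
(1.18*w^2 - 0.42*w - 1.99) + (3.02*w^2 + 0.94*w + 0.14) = 4.2*w^2 + 0.52*w - 1.85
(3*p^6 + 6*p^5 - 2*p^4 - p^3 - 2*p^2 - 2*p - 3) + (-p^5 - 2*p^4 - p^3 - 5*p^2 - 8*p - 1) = 3*p^6 + 5*p^5 - 4*p^4 - 2*p^3 - 7*p^2 - 10*p - 4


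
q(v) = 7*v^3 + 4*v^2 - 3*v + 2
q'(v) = 21*v^2 + 8*v - 3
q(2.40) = 114.61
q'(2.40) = 137.16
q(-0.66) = 3.71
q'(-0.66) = 0.87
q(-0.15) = 2.52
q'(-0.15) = -3.73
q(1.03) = 10.80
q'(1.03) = 27.52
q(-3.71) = -289.27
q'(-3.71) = 256.37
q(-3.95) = -355.15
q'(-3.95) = 293.05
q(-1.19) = -0.56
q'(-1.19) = 17.22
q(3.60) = 369.63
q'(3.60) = 297.96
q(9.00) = 5402.00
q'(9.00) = 1770.00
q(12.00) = 12638.00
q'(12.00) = 3117.00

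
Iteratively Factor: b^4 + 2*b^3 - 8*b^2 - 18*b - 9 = (b - 3)*(b^3 + 5*b^2 + 7*b + 3) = (b - 3)*(b + 3)*(b^2 + 2*b + 1) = (b - 3)*(b + 1)*(b + 3)*(b + 1)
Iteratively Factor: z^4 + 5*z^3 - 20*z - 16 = (z - 2)*(z^3 + 7*z^2 + 14*z + 8) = (z - 2)*(z + 1)*(z^2 + 6*z + 8) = (z - 2)*(z + 1)*(z + 2)*(z + 4)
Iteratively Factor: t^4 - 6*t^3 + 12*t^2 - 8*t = (t - 2)*(t^3 - 4*t^2 + 4*t) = (t - 2)^2*(t^2 - 2*t) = (t - 2)^3*(t)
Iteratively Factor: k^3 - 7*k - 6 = (k + 1)*(k^2 - k - 6) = (k + 1)*(k + 2)*(k - 3)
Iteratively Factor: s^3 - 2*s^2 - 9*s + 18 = (s - 2)*(s^2 - 9) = (s - 2)*(s + 3)*(s - 3)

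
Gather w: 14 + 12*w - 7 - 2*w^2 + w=-2*w^2 + 13*w + 7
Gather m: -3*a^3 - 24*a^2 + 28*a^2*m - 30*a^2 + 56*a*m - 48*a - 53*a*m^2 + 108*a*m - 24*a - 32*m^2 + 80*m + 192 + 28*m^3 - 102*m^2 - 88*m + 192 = -3*a^3 - 54*a^2 - 72*a + 28*m^3 + m^2*(-53*a - 134) + m*(28*a^2 + 164*a - 8) + 384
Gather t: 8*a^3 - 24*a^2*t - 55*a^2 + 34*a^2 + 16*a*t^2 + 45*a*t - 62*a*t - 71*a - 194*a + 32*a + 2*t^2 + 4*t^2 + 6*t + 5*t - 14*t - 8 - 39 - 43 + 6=8*a^3 - 21*a^2 - 233*a + t^2*(16*a + 6) + t*(-24*a^2 - 17*a - 3) - 84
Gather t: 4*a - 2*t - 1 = 4*a - 2*t - 1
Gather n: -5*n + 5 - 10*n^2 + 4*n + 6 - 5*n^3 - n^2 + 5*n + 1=-5*n^3 - 11*n^2 + 4*n + 12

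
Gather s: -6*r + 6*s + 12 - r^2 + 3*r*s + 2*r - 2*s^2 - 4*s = -r^2 - 4*r - 2*s^2 + s*(3*r + 2) + 12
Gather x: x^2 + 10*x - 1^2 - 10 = x^2 + 10*x - 11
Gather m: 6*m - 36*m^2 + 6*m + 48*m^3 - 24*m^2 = 48*m^3 - 60*m^2 + 12*m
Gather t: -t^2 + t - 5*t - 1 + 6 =-t^2 - 4*t + 5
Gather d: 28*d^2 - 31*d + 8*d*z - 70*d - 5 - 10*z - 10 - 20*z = 28*d^2 + d*(8*z - 101) - 30*z - 15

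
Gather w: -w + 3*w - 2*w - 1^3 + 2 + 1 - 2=0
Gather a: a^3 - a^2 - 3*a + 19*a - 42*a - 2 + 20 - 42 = a^3 - a^2 - 26*a - 24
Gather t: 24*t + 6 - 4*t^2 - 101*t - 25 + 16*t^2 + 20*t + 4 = 12*t^2 - 57*t - 15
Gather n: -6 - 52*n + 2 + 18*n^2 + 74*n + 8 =18*n^2 + 22*n + 4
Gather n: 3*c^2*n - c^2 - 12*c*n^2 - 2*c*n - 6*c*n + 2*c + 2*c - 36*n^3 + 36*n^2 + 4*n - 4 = -c^2 + 4*c - 36*n^3 + n^2*(36 - 12*c) + n*(3*c^2 - 8*c + 4) - 4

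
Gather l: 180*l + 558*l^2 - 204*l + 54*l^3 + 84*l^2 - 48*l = 54*l^3 + 642*l^2 - 72*l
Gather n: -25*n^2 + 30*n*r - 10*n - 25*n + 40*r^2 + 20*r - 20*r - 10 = -25*n^2 + n*(30*r - 35) + 40*r^2 - 10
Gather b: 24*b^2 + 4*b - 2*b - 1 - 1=24*b^2 + 2*b - 2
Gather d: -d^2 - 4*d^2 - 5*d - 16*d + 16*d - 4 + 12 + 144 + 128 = -5*d^2 - 5*d + 280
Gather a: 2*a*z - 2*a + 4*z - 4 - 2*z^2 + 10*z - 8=a*(2*z - 2) - 2*z^2 + 14*z - 12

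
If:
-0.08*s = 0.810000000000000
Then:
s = -10.12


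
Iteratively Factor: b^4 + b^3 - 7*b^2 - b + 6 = (b - 2)*(b^3 + 3*b^2 - b - 3) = (b - 2)*(b + 1)*(b^2 + 2*b - 3) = (b - 2)*(b - 1)*(b + 1)*(b + 3)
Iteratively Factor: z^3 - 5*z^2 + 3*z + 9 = (z + 1)*(z^2 - 6*z + 9) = (z - 3)*(z + 1)*(z - 3)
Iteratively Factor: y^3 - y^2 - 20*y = (y)*(y^2 - y - 20) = y*(y + 4)*(y - 5)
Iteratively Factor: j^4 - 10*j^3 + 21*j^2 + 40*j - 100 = (j + 2)*(j^3 - 12*j^2 + 45*j - 50) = (j - 2)*(j + 2)*(j^2 - 10*j + 25) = (j - 5)*(j - 2)*(j + 2)*(j - 5)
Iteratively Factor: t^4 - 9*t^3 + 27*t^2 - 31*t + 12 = (t - 1)*(t^3 - 8*t^2 + 19*t - 12) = (t - 4)*(t - 1)*(t^2 - 4*t + 3) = (t - 4)*(t - 3)*(t - 1)*(t - 1)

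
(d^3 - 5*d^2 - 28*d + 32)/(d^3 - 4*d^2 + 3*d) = (d^2 - 4*d - 32)/(d*(d - 3))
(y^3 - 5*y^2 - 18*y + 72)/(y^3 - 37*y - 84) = (y^2 - 9*y + 18)/(y^2 - 4*y - 21)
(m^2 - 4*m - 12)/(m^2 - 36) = (m + 2)/(m + 6)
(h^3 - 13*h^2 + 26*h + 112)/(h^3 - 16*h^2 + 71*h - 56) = (h + 2)/(h - 1)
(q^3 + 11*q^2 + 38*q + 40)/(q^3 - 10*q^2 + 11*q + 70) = (q^2 + 9*q + 20)/(q^2 - 12*q + 35)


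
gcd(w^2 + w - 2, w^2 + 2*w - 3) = w - 1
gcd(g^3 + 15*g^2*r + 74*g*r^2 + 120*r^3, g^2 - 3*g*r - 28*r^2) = g + 4*r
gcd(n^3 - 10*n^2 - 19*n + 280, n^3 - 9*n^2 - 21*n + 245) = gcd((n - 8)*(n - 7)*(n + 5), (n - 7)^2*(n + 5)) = n^2 - 2*n - 35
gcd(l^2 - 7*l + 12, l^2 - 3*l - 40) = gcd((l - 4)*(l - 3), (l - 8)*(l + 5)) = 1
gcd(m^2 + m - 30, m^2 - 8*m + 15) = m - 5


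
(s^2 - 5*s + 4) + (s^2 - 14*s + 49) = 2*s^2 - 19*s + 53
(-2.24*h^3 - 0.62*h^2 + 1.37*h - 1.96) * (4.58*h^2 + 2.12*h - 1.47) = -10.2592*h^5 - 7.5884*h^4 + 8.253*h^3 - 5.161*h^2 - 6.1691*h + 2.8812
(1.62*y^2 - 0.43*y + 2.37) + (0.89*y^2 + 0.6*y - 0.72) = 2.51*y^2 + 0.17*y + 1.65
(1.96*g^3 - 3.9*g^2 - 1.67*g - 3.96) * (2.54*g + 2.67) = 4.9784*g^4 - 4.6728*g^3 - 14.6548*g^2 - 14.5173*g - 10.5732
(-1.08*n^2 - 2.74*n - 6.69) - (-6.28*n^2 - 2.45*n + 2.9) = 5.2*n^2 - 0.29*n - 9.59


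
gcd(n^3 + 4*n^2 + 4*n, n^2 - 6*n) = n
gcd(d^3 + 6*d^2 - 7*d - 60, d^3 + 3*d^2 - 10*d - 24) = d^2 + d - 12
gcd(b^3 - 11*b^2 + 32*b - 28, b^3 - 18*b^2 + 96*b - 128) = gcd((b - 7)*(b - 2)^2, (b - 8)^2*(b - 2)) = b - 2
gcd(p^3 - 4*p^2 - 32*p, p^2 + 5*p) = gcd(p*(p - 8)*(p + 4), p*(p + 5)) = p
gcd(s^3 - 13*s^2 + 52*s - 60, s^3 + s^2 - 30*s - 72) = s - 6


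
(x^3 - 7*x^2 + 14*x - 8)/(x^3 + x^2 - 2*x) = (x^2 - 6*x + 8)/(x*(x + 2))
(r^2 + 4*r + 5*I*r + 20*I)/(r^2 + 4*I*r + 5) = (r + 4)/(r - I)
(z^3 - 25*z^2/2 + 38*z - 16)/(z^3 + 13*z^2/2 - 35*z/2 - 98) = (2*z^2 - 17*z + 8)/(2*z^2 + 21*z + 49)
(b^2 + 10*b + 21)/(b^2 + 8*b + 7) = (b + 3)/(b + 1)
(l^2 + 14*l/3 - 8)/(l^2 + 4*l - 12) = (l - 4/3)/(l - 2)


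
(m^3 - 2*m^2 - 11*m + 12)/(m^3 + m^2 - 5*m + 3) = (m - 4)/(m - 1)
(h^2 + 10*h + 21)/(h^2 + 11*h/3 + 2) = 3*(h + 7)/(3*h + 2)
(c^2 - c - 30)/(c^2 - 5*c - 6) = (c + 5)/(c + 1)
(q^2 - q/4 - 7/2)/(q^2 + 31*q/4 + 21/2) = (q - 2)/(q + 6)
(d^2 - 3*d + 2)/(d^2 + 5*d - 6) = (d - 2)/(d + 6)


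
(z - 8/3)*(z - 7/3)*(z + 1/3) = z^3 - 14*z^2/3 + 41*z/9 + 56/27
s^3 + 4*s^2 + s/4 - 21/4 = (s - 1)*(s + 3/2)*(s + 7/2)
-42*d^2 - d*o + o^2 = (-7*d + o)*(6*d + o)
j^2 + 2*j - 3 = (j - 1)*(j + 3)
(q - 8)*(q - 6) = q^2 - 14*q + 48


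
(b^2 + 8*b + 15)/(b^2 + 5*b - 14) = (b^2 + 8*b + 15)/(b^2 + 5*b - 14)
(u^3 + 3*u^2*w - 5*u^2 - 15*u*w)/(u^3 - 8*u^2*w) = (u^2 + 3*u*w - 5*u - 15*w)/(u*(u - 8*w))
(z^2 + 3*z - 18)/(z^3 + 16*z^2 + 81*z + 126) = (z - 3)/(z^2 + 10*z + 21)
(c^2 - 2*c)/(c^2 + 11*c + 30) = c*(c - 2)/(c^2 + 11*c + 30)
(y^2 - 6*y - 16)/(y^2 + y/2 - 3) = 2*(y - 8)/(2*y - 3)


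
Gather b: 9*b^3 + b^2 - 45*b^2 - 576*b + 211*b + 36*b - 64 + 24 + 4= 9*b^3 - 44*b^2 - 329*b - 36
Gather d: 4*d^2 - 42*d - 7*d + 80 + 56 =4*d^2 - 49*d + 136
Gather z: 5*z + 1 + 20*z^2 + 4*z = 20*z^2 + 9*z + 1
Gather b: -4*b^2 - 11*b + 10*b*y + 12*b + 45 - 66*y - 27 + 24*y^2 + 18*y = -4*b^2 + b*(10*y + 1) + 24*y^2 - 48*y + 18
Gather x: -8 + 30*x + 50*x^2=50*x^2 + 30*x - 8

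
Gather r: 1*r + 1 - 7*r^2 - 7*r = -7*r^2 - 6*r + 1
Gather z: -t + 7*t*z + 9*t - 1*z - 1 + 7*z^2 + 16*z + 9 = 8*t + 7*z^2 + z*(7*t + 15) + 8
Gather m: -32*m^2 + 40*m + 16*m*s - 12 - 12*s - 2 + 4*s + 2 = -32*m^2 + m*(16*s + 40) - 8*s - 12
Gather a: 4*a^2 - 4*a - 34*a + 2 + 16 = 4*a^2 - 38*a + 18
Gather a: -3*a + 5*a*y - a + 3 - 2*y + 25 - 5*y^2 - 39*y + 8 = a*(5*y - 4) - 5*y^2 - 41*y + 36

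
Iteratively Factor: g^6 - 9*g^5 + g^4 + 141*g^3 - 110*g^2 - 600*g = (g + 3)*(g^5 - 12*g^4 + 37*g^3 + 30*g^2 - 200*g) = (g + 2)*(g + 3)*(g^4 - 14*g^3 + 65*g^2 - 100*g) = g*(g + 2)*(g + 3)*(g^3 - 14*g^2 + 65*g - 100) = g*(g - 4)*(g + 2)*(g + 3)*(g^2 - 10*g + 25) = g*(g - 5)*(g - 4)*(g + 2)*(g + 3)*(g - 5)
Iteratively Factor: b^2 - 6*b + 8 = (b - 2)*(b - 4)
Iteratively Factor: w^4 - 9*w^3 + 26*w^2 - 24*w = (w - 4)*(w^3 - 5*w^2 + 6*w) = w*(w - 4)*(w^2 - 5*w + 6) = w*(w - 4)*(w - 2)*(w - 3)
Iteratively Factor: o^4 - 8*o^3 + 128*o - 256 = (o - 4)*(o^3 - 4*o^2 - 16*o + 64) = (o - 4)^2*(o^2 - 16) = (o - 4)^2*(o + 4)*(o - 4)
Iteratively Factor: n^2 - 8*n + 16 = (n - 4)*(n - 4)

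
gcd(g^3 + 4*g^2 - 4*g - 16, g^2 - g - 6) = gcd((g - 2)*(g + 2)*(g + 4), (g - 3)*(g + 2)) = g + 2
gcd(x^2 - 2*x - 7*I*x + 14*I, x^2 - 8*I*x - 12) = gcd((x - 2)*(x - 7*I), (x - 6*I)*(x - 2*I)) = 1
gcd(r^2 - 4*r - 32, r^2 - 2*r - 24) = r + 4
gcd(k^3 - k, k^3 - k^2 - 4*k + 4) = k - 1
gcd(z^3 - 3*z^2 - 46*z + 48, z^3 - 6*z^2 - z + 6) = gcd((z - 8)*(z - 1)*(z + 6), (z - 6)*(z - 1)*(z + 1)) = z - 1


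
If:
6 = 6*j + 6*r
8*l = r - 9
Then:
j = 1 - r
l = r/8 - 9/8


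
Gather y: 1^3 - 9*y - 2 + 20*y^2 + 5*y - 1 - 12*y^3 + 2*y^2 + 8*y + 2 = -12*y^3 + 22*y^2 + 4*y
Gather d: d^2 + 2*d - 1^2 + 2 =d^2 + 2*d + 1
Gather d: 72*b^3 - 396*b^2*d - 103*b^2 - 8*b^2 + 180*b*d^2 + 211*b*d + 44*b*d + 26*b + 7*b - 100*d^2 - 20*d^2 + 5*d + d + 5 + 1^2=72*b^3 - 111*b^2 + 33*b + d^2*(180*b - 120) + d*(-396*b^2 + 255*b + 6) + 6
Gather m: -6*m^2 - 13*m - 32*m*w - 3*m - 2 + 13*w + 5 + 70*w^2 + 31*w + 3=-6*m^2 + m*(-32*w - 16) + 70*w^2 + 44*w + 6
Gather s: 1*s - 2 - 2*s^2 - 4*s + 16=-2*s^2 - 3*s + 14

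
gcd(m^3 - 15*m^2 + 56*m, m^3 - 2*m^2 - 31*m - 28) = m - 7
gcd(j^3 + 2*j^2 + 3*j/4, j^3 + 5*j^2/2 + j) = j^2 + j/2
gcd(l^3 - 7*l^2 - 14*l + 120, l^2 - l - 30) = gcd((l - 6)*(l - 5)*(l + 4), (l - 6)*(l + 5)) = l - 6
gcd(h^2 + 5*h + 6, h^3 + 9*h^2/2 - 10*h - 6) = 1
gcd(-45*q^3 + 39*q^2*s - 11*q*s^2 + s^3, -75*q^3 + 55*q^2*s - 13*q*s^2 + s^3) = 15*q^2 - 8*q*s + s^2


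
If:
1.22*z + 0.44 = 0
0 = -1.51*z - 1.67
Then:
No Solution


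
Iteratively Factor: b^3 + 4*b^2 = (b)*(b^2 + 4*b) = b*(b + 4)*(b)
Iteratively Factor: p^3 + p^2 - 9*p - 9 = (p + 3)*(p^2 - 2*p - 3) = (p - 3)*(p + 3)*(p + 1)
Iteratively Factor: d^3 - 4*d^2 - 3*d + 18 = (d - 3)*(d^2 - d - 6) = (d - 3)*(d + 2)*(d - 3)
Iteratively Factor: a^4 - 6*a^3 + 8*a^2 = (a)*(a^3 - 6*a^2 + 8*a) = a*(a - 4)*(a^2 - 2*a) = a^2*(a - 4)*(a - 2)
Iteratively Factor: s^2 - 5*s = (s - 5)*(s)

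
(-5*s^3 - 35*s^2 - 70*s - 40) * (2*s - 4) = -10*s^4 - 50*s^3 + 200*s + 160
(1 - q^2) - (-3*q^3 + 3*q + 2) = 3*q^3 - q^2 - 3*q - 1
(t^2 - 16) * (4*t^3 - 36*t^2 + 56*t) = 4*t^5 - 36*t^4 - 8*t^3 + 576*t^2 - 896*t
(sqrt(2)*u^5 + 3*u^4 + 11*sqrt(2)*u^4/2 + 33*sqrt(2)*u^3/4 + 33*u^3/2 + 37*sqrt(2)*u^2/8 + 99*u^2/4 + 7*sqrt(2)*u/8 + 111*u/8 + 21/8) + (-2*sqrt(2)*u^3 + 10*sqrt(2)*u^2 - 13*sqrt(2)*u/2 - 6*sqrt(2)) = sqrt(2)*u^5 + 3*u^4 + 11*sqrt(2)*u^4/2 + 25*sqrt(2)*u^3/4 + 33*u^3/2 + 117*sqrt(2)*u^2/8 + 99*u^2/4 - 45*sqrt(2)*u/8 + 111*u/8 - 6*sqrt(2) + 21/8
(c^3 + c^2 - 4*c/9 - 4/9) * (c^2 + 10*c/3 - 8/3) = c^5 + 13*c^4/3 + 2*c^3/9 - 124*c^2/27 - 8*c/27 + 32/27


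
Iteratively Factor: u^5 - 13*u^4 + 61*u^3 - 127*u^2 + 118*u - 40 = (u - 4)*(u^4 - 9*u^3 + 25*u^2 - 27*u + 10) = (u - 4)*(u - 2)*(u^3 - 7*u^2 + 11*u - 5) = (u - 4)*(u - 2)*(u - 1)*(u^2 - 6*u + 5) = (u - 5)*(u - 4)*(u - 2)*(u - 1)*(u - 1)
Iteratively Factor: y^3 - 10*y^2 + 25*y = (y)*(y^2 - 10*y + 25) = y*(y - 5)*(y - 5)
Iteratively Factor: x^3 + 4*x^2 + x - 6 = (x + 3)*(x^2 + x - 2) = (x + 2)*(x + 3)*(x - 1)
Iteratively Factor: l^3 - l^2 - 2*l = (l - 2)*(l^2 + l) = l*(l - 2)*(l + 1)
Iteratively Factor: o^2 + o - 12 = (o + 4)*(o - 3)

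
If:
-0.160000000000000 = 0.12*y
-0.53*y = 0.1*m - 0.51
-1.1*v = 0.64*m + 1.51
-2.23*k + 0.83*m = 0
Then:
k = 4.53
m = 12.17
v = -8.45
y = -1.33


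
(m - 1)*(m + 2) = m^2 + m - 2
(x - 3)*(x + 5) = x^2 + 2*x - 15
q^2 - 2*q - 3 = (q - 3)*(q + 1)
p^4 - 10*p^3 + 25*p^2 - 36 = (p - 6)*(p - 3)*(p - 2)*(p + 1)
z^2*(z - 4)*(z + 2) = z^4 - 2*z^3 - 8*z^2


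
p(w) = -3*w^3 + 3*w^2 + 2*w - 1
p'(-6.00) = -358.00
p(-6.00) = 743.00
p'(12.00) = -1222.00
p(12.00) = -4729.00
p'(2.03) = -22.91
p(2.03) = -9.67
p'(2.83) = -53.10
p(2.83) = -39.31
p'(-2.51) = -69.76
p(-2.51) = 60.32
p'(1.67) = -13.08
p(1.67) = -3.27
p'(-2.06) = -48.55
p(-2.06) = 33.84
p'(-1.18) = -17.61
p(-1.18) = 5.75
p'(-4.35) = -194.40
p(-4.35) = 294.01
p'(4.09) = -124.01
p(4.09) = -147.89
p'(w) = -9*w^2 + 6*w + 2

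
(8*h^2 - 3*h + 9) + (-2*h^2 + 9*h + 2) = 6*h^2 + 6*h + 11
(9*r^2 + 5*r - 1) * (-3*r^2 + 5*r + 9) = -27*r^4 + 30*r^3 + 109*r^2 + 40*r - 9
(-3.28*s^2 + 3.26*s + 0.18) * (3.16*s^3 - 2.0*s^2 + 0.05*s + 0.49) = -10.3648*s^5 + 16.8616*s^4 - 6.1152*s^3 - 1.8042*s^2 + 1.6064*s + 0.0882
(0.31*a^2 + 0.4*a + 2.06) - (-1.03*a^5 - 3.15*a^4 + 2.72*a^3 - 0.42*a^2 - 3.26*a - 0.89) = 1.03*a^5 + 3.15*a^4 - 2.72*a^3 + 0.73*a^2 + 3.66*a + 2.95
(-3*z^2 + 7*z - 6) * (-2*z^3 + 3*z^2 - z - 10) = 6*z^5 - 23*z^4 + 36*z^3 + 5*z^2 - 64*z + 60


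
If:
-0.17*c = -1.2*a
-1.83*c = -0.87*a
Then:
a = 0.00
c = 0.00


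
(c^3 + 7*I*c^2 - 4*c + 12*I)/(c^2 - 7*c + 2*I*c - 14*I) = (c^2 + 5*I*c + 6)/(c - 7)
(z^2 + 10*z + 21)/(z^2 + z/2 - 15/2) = 2*(z + 7)/(2*z - 5)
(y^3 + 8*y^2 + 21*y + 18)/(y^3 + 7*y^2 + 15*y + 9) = (y + 2)/(y + 1)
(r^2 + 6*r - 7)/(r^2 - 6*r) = (r^2 + 6*r - 7)/(r*(r - 6))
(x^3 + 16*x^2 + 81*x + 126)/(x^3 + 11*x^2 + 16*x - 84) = (x + 3)/(x - 2)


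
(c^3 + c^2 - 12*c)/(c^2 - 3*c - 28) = c*(c - 3)/(c - 7)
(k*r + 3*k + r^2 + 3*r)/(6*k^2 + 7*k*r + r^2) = (r + 3)/(6*k + r)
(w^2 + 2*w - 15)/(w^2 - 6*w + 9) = (w + 5)/(w - 3)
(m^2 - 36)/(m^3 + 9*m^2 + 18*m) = (m - 6)/(m*(m + 3))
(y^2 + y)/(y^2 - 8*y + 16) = y*(y + 1)/(y^2 - 8*y + 16)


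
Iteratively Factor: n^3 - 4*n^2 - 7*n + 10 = (n - 1)*(n^2 - 3*n - 10) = (n - 5)*(n - 1)*(n + 2)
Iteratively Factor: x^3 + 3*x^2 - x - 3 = (x - 1)*(x^2 + 4*x + 3) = (x - 1)*(x + 1)*(x + 3)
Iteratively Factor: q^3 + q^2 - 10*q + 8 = (q - 1)*(q^2 + 2*q - 8) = (q - 2)*(q - 1)*(q + 4)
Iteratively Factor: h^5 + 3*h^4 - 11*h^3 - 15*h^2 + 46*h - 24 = (h - 2)*(h^4 + 5*h^3 - h^2 - 17*h + 12) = (h - 2)*(h + 3)*(h^3 + 2*h^2 - 7*h + 4) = (h - 2)*(h - 1)*(h + 3)*(h^2 + 3*h - 4) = (h - 2)*(h - 1)^2*(h + 3)*(h + 4)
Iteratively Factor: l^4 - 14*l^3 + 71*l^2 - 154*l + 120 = (l - 5)*(l^3 - 9*l^2 + 26*l - 24) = (l - 5)*(l - 3)*(l^2 - 6*l + 8) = (l - 5)*(l - 3)*(l - 2)*(l - 4)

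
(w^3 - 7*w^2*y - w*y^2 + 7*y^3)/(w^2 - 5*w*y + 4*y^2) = (-w^2 + 6*w*y + 7*y^2)/(-w + 4*y)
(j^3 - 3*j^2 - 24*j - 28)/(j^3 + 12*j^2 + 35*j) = (j^3 - 3*j^2 - 24*j - 28)/(j*(j^2 + 12*j + 35))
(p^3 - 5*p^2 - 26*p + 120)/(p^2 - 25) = (p^2 - 10*p + 24)/(p - 5)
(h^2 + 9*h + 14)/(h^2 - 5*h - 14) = (h + 7)/(h - 7)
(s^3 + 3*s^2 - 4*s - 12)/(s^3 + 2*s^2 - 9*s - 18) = (s - 2)/(s - 3)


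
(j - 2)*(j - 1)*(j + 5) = j^3 + 2*j^2 - 13*j + 10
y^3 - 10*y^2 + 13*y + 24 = (y - 8)*(y - 3)*(y + 1)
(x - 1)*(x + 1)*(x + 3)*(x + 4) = x^4 + 7*x^3 + 11*x^2 - 7*x - 12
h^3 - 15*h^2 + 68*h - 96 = (h - 8)*(h - 4)*(h - 3)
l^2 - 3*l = l*(l - 3)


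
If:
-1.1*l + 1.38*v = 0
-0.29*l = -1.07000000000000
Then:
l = 3.69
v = 2.94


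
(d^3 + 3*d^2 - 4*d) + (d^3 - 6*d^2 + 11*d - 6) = 2*d^3 - 3*d^2 + 7*d - 6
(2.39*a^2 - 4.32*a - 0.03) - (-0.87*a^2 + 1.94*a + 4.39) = 3.26*a^2 - 6.26*a - 4.42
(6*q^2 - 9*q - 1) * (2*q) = 12*q^3 - 18*q^2 - 2*q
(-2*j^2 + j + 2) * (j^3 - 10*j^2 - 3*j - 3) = -2*j^5 + 21*j^4 - 2*j^3 - 17*j^2 - 9*j - 6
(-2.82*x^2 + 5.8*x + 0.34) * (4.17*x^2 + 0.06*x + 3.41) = -11.7594*x^4 + 24.0168*x^3 - 7.8504*x^2 + 19.7984*x + 1.1594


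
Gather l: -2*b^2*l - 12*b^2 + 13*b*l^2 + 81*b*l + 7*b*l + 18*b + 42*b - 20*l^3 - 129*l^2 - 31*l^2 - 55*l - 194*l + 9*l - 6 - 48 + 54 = -12*b^2 + 60*b - 20*l^3 + l^2*(13*b - 160) + l*(-2*b^2 + 88*b - 240)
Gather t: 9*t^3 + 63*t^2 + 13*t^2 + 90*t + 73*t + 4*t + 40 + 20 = 9*t^3 + 76*t^2 + 167*t + 60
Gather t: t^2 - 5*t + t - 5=t^2 - 4*t - 5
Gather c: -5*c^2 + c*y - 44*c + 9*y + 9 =-5*c^2 + c*(y - 44) + 9*y + 9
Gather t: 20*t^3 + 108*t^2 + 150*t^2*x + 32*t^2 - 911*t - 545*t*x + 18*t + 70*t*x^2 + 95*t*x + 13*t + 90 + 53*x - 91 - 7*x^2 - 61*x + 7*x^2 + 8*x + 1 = 20*t^3 + t^2*(150*x + 140) + t*(70*x^2 - 450*x - 880)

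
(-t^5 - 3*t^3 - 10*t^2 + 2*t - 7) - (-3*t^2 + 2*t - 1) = -t^5 - 3*t^3 - 7*t^2 - 6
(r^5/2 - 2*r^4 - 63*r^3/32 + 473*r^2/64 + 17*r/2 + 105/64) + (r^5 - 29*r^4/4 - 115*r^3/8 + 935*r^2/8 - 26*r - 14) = 3*r^5/2 - 37*r^4/4 - 523*r^3/32 + 7953*r^2/64 - 35*r/2 - 791/64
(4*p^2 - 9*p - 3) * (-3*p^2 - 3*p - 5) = -12*p^4 + 15*p^3 + 16*p^2 + 54*p + 15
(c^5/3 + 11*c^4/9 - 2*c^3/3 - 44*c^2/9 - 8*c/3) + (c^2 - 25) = c^5/3 + 11*c^4/9 - 2*c^3/3 - 35*c^2/9 - 8*c/3 - 25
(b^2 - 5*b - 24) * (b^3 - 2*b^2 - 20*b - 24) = b^5 - 7*b^4 - 34*b^3 + 124*b^2 + 600*b + 576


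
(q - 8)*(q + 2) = q^2 - 6*q - 16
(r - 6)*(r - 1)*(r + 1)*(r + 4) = r^4 - 2*r^3 - 25*r^2 + 2*r + 24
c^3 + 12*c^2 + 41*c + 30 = (c + 1)*(c + 5)*(c + 6)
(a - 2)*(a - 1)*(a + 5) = a^3 + 2*a^2 - 13*a + 10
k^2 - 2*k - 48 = (k - 8)*(k + 6)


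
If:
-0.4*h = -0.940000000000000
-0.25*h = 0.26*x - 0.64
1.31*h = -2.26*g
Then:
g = -1.36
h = 2.35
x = 0.20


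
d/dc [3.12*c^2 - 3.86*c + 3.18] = 6.24*c - 3.86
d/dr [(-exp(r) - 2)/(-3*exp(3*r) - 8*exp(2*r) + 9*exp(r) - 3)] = (-(exp(r) + 2)*(9*exp(2*r) + 16*exp(r) - 9) + 3*exp(3*r) + 8*exp(2*r) - 9*exp(r) + 3)*exp(r)/(3*exp(3*r) + 8*exp(2*r) - 9*exp(r) + 3)^2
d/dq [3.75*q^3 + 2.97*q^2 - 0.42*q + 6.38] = 11.25*q^2 + 5.94*q - 0.42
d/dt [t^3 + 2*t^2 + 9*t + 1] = 3*t^2 + 4*t + 9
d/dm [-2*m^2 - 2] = -4*m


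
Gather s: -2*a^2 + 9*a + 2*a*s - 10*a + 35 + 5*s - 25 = -2*a^2 - a + s*(2*a + 5) + 10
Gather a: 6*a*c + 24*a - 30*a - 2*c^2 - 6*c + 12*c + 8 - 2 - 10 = a*(6*c - 6) - 2*c^2 + 6*c - 4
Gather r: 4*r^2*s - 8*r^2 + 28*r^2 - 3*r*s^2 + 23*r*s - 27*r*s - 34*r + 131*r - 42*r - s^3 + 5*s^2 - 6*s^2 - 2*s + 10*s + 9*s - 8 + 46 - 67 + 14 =r^2*(4*s + 20) + r*(-3*s^2 - 4*s + 55) - s^3 - s^2 + 17*s - 15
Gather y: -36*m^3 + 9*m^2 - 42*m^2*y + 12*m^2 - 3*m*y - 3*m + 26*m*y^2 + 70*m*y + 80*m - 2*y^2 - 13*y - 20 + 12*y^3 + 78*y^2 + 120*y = -36*m^3 + 21*m^2 + 77*m + 12*y^3 + y^2*(26*m + 76) + y*(-42*m^2 + 67*m + 107) - 20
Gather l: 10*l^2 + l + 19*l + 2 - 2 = 10*l^2 + 20*l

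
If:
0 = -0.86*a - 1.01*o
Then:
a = -1.17441860465116*o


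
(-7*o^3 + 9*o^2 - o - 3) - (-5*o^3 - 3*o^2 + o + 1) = -2*o^3 + 12*o^2 - 2*o - 4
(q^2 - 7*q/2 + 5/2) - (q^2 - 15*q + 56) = 23*q/2 - 107/2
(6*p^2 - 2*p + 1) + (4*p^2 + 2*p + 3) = 10*p^2 + 4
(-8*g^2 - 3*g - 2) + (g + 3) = -8*g^2 - 2*g + 1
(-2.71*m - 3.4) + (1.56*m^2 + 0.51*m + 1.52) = 1.56*m^2 - 2.2*m - 1.88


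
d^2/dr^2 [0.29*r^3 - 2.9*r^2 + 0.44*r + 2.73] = 1.74*r - 5.8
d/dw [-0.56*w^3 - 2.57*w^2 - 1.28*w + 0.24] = -1.68*w^2 - 5.14*w - 1.28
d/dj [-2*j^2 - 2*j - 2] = -4*j - 2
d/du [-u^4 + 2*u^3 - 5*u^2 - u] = -4*u^3 + 6*u^2 - 10*u - 1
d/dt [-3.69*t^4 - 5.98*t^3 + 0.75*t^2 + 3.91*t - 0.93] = -14.76*t^3 - 17.94*t^2 + 1.5*t + 3.91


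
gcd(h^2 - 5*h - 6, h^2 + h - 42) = h - 6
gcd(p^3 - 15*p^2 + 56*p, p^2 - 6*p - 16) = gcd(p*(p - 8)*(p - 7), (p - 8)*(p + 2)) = p - 8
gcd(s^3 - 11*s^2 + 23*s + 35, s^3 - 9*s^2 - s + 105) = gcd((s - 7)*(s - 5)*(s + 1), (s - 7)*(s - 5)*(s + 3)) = s^2 - 12*s + 35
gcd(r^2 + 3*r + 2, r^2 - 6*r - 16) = r + 2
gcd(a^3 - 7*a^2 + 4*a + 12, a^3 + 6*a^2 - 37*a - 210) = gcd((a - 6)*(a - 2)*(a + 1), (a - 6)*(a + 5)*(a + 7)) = a - 6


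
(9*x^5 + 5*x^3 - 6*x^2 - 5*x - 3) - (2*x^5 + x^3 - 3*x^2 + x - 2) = 7*x^5 + 4*x^3 - 3*x^2 - 6*x - 1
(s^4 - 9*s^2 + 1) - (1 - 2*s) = s^4 - 9*s^2 + 2*s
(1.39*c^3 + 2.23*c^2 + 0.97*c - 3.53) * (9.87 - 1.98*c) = -2.7522*c^4 + 9.3039*c^3 + 20.0895*c^2 + 16.5633*c - 34.8411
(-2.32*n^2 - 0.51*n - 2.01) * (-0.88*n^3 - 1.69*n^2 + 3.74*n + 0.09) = 2.0416*n^5 + 4.3696*n^4 - 6.0461*n^3 + 1.2807*n^2 - 7.5633*n - 0.1809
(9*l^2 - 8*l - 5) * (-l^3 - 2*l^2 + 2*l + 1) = -9*l^5 - 10*l^4 + 39*l^3 + 3*l^2 - 18*l - 5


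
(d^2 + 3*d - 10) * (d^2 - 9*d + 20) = d^4 - 6*d^3 - 17*d^2 + 150*d - 200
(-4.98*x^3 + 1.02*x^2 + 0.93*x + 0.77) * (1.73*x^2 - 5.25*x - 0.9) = -8.6154*x^5 + 27.9096*x^4 + 0.7359*x^3 - 4.4684*x^2 - 4.8795*x - 0.693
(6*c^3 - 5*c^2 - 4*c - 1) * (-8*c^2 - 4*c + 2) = -48*c^5 + 16*c^4 + 64*c^3 + 14*c^2 - 4*c - 2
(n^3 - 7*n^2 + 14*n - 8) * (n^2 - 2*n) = n^5 - 9*n^4 + 28*n^3 - 36*n^2 + 16*n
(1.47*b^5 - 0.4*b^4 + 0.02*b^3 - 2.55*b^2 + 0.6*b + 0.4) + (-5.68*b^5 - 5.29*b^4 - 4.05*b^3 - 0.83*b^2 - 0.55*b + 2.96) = -4.21*b^5 - 5.69*b^4 - 4.03*b^3 - 3.38*b^2 + 0.0499999999999999*b + 3.36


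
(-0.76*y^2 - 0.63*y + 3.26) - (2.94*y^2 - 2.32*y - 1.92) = -3.7*y^2 + 1.69*y + 5.18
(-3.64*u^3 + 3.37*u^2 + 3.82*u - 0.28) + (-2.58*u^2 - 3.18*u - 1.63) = -3.64*u^3 + 0.79*u^2 + 0.64*u - 1.91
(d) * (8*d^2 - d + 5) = 8*d^3 - d^2 + 5*d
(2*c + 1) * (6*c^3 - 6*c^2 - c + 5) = 12*c^4 - 6*c^3 - 8*c^2 + 9*c + 5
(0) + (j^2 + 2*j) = j^2 + 2*j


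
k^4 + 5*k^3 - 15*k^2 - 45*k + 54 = (k - 3)*(k - 1)*(k + 3)*(k + 6)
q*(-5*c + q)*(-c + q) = 5*c^2*q - 6*c*q^2 + q^3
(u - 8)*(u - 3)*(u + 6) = u^3 - 5*u^2 - 42*u + 144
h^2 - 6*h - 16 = (h - 8)*(h + 2)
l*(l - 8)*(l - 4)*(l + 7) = l^4 - 5*l^3 - 52*l^2 + 224*l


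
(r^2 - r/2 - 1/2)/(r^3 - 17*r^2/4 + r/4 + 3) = 2*(2*r + 1)/(4*r^2 - 13*r - 12)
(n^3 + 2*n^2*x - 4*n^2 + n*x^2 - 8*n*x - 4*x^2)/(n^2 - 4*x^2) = (n^3 + 2*n^2*x - 4*n^2 + n*x^2 - 8*n*x - 4*x^2)/(n^2 - 4*x^2)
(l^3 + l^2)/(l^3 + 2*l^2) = (l + 1)/(l + 2)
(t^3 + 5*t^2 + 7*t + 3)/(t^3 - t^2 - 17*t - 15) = (t + 1)/(t - 5)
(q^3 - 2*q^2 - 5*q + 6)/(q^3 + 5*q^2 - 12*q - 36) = (q - 1)/(q + 6)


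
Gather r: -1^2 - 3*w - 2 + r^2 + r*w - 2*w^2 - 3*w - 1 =r^2 + r*w - 2*w^2 - 6*w - 4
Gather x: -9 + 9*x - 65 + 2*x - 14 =11*x - 88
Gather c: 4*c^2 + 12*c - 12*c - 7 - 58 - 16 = 4*c^2 - 81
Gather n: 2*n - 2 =2*n - 2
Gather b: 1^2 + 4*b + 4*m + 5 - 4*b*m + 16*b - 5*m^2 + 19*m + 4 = b*(20 - 4*m) - 5*m^2 + 23*m + 10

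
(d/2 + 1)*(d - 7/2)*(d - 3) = d^3/2 - 9*d^2/4 - 5*d/4 + 21/2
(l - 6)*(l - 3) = l^2 - 9*l + 18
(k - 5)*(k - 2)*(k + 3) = k^3 - 4*k^2 - 11*k + 30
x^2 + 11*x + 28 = (x + 4)*(x + 7)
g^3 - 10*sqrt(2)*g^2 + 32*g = g*(g - 8*sqrt(2))*(g - 2*sqrt(2))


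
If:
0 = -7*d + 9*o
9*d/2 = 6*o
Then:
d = 0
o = 0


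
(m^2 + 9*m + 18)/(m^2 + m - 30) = (m + 3)/(m - 5)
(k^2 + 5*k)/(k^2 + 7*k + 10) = k/(k + 2)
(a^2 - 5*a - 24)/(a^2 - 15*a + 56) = (a + 3)/(a - 7)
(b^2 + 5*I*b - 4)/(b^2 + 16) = (b + I)/(b - 4*I)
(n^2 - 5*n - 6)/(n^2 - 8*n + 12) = (n + 1)/(n - 2)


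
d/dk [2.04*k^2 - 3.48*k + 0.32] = 4.08*k - 3.48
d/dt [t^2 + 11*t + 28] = 2*t + 11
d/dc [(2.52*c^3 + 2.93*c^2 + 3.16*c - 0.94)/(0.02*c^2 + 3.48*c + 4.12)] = (0.0504*c^4 + 17.5392*c^3 + 41.2804*c^2 + 24.1808*c + 16.2904)/(0.0004*c^4 + 0.1392*c^3 + 12.2752*c^2 + 28.6752*c + 16.9744)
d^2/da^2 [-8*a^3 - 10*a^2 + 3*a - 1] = -48*a - 20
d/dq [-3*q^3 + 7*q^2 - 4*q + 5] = -9*q^2 + 14*q - 4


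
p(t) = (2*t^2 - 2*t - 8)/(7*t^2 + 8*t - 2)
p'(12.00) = 0.00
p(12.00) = 0.23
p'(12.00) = 0.00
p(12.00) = 0.23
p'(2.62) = 0.12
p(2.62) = 0.01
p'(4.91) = 0.03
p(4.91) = 0.15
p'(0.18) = 789.86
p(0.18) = 24.90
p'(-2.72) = 0.01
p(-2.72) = 0.44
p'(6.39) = 0.02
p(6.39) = 0.18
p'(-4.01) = 0.02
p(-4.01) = 0.41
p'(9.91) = 0.01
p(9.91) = 0.22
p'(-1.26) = -16.49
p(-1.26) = 2.38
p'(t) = (-14*t - 8)*(2*t^2 - 2*t - 8)/(7*t^2 + 8*t - 2)^2 + (4*t - 2)/(7*t^2 + 8*t - 2) = 2*(15*t^2 + 52*t + 34)/(49*t^4 + 112*t^3 + 36*t^2 - 32*t + 4)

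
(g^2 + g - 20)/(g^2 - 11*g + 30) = (g^2 + g - 20)/(g^2 - 11*g + 30)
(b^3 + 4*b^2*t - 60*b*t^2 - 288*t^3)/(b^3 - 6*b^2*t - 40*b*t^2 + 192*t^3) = (-b - 6*t)/(-b + 4*t)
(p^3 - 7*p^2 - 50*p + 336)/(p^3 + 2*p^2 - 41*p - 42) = (p - 8)/(p + 1)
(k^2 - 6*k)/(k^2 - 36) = k/(k + 6)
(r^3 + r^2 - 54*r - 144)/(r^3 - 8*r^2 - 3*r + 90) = (r^2 - 2*r - 48)/(r^2 - 11*r + 30)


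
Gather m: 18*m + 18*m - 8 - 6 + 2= 36*m - 12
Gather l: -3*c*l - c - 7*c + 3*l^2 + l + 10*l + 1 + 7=-8*c + 3*l^2 + l*(11 - 3*c) + 8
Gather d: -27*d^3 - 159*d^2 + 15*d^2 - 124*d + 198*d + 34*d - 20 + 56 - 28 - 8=-27*d^3 - 144*d^2 + 108*d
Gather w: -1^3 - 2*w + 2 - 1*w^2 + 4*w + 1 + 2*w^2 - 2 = w^2 + 2*w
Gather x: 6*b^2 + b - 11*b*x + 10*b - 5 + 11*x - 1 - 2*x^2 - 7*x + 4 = 6*b^2 + 11*b - 2*x^2 + x*(4 - 11*b) - 2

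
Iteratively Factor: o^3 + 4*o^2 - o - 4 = (o + 4)*(o^2 - 1) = (o + 1)*(o + 4)*(o - 1)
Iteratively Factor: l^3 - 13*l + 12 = (l + 4)*(l^2 - 4*l + 3) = (l - 3)*(l + 4)*(l - 1)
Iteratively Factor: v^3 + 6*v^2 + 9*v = (v)*(v^2 + 6*v + 9) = v*(v + 3)*(v + 3)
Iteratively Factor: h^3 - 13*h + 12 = (h - 3)*(h^2 + 3*h - 4) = (h - 3)*(h - 1)*(h + 4)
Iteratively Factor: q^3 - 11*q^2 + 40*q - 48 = (q - 3)*(q^2 - 8*q + 16) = (q - 4)*(q - 3)*(q - 4)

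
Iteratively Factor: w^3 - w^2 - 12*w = (w - 4)*(w^2 + 3*w) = w*(w - 4)*(w + 3)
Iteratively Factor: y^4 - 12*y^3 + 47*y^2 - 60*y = (y - 5)*(y^3 - 7*y^2 + 12*y) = y*(y - 5)*(y^2 - 7*y + 12) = y*(y - 5)*(y - 4)*(y - 3)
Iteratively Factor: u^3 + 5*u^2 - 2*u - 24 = (u + 3)*(u^2 + 2*u - 8) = (u - 2)*(u + 3)*(u + 4)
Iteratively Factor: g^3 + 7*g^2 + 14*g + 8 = (g + 1)*(g^2 + 6*g + 8) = (g + 1)*(g + 2)*(g + 4)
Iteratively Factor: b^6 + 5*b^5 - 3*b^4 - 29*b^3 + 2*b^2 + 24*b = (b - 2)*(b^5 + 7*b^4 + 11*b^3 - 7*b^2 - 12*b) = (b - 2)*(b + 4)*(b^4 + 3*b^3 - b^2 - 3*b) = (b - 2)*(b + 3)*(b + 4)*(b^3 - b) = b*(b - 2)*(b + 3)*(b + 4)*(b^2 - 1) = b*(b - 2)*(b + 1)*(b + 3)*(b + 4)*(b - 1)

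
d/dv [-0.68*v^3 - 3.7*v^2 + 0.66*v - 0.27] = -2.04*v^2 - 7.4*v + 0.66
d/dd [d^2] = 2*d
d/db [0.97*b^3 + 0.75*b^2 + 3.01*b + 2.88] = 2.91*b^2 + 1.5*b + 3.01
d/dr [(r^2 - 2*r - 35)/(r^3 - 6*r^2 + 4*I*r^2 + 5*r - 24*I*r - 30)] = (-r^4 + 4*r^3 + r^2*(98 - 16*I) + r*(-480 + 280*I) + 235 - 840*I)/(r^6 + r^5*(-12 + 8*I) + r^4*(30 - 96*I) + r^3*(72 + 328*I) + r^2*(-191 - 480*I) + r*(-300 + 1440*I) + 900)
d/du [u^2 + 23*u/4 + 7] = 2*u + 23/4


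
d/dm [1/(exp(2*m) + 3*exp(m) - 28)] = (-2*exp(m) - 3)*exp(m)/(exp(2*m) + 3*exp(m) - 28)^2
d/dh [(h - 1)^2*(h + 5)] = 3*(h - 1)*(h + 3)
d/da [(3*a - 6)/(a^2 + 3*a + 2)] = 3*(-a^2 + 4*a + 8)/(a^4 + 6*a^3 + 13*a^2 + 12*a + 4)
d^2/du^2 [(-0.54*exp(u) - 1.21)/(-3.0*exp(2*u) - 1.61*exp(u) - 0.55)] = (4.86*exp(4*u) + 40.9518*exp(3*u) + 12.1869*exp(2*u) - 5.327729*exp(u) - 0.908105)*exp(u)/(27.0*exp(6*u) + 43.47*exp(5*u) + 38.1789*exp(4*u) + 20.112281*exp(3*u) + 6.999465*exp(2*u) + 1.461075*exp(u) + 0.166375)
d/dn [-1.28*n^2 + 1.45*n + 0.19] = 1.45 - 2.56*n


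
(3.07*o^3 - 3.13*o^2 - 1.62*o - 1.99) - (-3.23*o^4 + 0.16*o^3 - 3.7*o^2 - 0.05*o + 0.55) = 3.23*o^4 + 2.91*o^3 + 0.57*o^2 - 1.57*o - 2.54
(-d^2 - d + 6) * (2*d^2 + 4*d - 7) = -2*d^4 - 6*d^3 + 15*d^2 + 31*d - 42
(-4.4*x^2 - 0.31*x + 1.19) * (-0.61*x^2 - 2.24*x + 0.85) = 2.684*x^4 + 10.0451*x^3 - 3.7715*x^2 - 2.9291*x + 1.0115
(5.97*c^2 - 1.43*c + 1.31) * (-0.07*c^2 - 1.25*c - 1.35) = -0.4179*c^4 - 7.3624*c^3 - 6.3637*c^2 + 0.293*c - 1.7685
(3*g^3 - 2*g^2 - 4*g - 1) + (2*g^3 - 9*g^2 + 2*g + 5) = 5*g^3 - 11*g^2 - 2*g + 4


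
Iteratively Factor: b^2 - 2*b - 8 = (b + 2)*(b - 4)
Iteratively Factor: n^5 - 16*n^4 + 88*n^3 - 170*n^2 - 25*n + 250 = (n - 5)*(n^4 - 11*n^3 + 33*n^2 - 5*n - 50) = (n - 5)^2*(n^3 - 6*n^2 + 3*n + 10) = (n - 5)^2*(n - 2)*(n^2 - 4*n - 5) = (n - 5)^3*(n - 2)*(n + 1)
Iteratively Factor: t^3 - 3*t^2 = (t)*(t^2 - 3*t) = t*(t - 3)*(t)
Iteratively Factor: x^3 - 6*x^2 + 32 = (x + 2)*(x^2 - 8*x + 16) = (x - 4)*(x + 2)*(x - 4)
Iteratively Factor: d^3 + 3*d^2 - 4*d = (d)*(d^2 + 3*d - 4) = d*(d + 4)*(d - 1)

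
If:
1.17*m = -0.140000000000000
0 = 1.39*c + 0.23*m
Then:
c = 0.02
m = -0.12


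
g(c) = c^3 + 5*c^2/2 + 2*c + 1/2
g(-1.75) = -0.70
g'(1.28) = 13.32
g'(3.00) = 44.00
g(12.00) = 2112.50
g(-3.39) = -16.51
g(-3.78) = -25.35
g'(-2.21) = 5.60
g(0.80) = 4.21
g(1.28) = 9.25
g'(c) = 3*c^2 + 5*c + 2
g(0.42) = 1.86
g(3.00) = 56.00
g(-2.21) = -2.50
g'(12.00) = 494.00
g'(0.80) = 7.92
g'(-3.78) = 25.97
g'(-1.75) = 2.44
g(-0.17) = 0.23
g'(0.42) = 4.63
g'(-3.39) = 19.53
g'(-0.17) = 1.24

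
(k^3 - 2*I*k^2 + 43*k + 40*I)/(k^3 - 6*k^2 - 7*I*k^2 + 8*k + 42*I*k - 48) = (k + 5*I)/(k - 6)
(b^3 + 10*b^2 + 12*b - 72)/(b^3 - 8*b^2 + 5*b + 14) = (b^2 + 12*b + 36)/(b^2 - 6*b - 7)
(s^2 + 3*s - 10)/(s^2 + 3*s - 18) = (s^2 + 3*s - 10)/(s^2 + 3*s - 18)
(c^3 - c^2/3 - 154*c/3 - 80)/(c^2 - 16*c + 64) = (c^2 + 23*c/3 + 10)/(c - 8)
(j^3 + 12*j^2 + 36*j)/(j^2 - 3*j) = (j^2 + 12*j + 36)/(j - 3)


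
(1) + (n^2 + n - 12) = n^2 + n - 11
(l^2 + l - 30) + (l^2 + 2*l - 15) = 2*l^2 + 3*l - 45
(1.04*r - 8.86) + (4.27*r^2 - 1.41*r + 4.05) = 4.27*r^2 - 0.37*r - 4.81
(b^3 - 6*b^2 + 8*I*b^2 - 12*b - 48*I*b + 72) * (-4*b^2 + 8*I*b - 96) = -4*b^5 + 24*b^4 - 24*I*b^4 - 112*b^3 + 144*I*b^3 + 672*b^2 - 864*I*b^2 + 1152*b + 5184*I*b - 6912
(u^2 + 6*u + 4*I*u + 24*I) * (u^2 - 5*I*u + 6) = u^4 + 6*u^3 - I*u^3 + 26*u^2 - 6*I*u^2 + 156*u + 24*I*u + 144*I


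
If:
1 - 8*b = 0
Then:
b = 1/8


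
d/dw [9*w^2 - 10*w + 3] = 18*w - 10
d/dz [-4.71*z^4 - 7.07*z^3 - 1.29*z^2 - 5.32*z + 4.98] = -18.84*z^3 - 21.21*z^2 - 2.58*z - 5.32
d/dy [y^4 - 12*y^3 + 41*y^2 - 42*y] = 4*y^3 - 36*y^2 + 82*y - 42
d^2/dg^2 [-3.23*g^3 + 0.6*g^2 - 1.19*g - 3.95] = 1.2 - 19.38*g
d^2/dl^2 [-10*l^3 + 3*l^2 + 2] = 6 - 60*l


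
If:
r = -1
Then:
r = -1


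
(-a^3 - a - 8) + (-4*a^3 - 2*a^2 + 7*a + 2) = -5*a^3 - 2*a^2 + 6*a - 6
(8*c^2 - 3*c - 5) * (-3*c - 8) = -24*c^3 - 55*c^2 + 39*c + 40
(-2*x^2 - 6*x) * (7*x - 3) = -14*x^3 - 36*x^2 + 18*x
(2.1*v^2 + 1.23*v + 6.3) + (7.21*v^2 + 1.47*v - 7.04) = 9.31*v^2 + 2.7*v - 0.74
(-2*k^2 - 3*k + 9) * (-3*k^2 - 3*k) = 6*k^4 + 15*k^3 - 18*k^2 - 27*k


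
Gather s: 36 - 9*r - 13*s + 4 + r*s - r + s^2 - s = -10*r + s^2 + s*(r - 14) + 40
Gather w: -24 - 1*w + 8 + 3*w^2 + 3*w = 3*w^2 + 2*w - 16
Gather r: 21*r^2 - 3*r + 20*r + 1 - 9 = 21*r^2 + 17*r - 8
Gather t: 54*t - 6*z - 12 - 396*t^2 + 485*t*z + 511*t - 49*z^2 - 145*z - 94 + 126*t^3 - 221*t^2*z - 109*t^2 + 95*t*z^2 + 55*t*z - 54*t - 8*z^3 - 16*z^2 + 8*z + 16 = 126*t^3 + t^2*(-221*z - 505) + t*(95*z^2 + 540*z + 511) - 8*z^3 - 65*z^2 - 143*z - 90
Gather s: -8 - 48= -56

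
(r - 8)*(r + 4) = r^2 - 4*r - 32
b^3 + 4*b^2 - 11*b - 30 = (b - 3)*(b + 2)*(b + 5)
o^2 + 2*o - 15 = (o - 3)*(o + 5)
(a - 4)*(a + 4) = a^2 - 16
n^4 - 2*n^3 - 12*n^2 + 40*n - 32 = (n - 2)^3*(n + 4)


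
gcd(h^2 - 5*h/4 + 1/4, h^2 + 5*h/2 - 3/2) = 1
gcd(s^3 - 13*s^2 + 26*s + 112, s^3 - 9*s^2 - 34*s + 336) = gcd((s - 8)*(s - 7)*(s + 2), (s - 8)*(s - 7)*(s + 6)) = s^2 - 15*s + 56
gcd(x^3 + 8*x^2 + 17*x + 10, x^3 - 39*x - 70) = x^2 + 7*x + 10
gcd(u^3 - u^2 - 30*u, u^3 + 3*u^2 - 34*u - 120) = u^2 - u - 30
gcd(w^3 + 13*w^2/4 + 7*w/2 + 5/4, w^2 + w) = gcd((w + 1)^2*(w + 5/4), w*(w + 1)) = w + 1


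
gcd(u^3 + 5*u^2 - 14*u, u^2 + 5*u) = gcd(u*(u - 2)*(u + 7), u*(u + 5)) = u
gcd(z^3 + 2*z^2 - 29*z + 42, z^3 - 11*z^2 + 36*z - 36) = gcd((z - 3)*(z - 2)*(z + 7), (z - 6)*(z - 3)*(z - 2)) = z^2 - 5*z + 6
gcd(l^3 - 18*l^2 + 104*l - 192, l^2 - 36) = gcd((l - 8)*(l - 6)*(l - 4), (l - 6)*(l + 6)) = l - 6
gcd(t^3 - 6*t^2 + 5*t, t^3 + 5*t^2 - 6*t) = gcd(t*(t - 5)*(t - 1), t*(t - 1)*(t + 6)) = t^2 - t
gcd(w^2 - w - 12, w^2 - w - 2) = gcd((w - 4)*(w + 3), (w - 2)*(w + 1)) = 1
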